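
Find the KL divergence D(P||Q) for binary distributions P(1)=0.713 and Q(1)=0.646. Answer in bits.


KL = p*log2(p/q) + (1-p)*log2((1-p)/(1-q)) = 0.713*log2(0.713/0.646) + 0.287*log2(0.287/0.354) = 0.0146

0.0146 bits


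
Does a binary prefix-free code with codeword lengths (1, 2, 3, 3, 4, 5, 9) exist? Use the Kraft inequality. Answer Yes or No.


Kraft sum = sum(2^(-l_i)) = 1.0957, need <= 1. Result: violated (a binary prefix-free code with these lengths cannot exist)

No


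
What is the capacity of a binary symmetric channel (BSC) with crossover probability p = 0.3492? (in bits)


H(p) = -p*log2(p) - (1-p)*log2(1-p) = -0.3492*log2(0.3492) - 0.6508*log2(0.6508) = 0.530042 + 0.403310 = 0.9334. C = 1 - H(p) = 1 - 0.9334 = 0.0666

0.0666 bits


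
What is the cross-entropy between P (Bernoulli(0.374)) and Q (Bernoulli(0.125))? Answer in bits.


H(P,Q) = -p*log2(q) - (1-p)*log2(1-q). -0.374*log2(0.125) = 1.122000; -0.626*log2(0.875) = 0.120596. H(P,Q) = 1.122000 + 0.120596 = 1.2426

1.2426 bits


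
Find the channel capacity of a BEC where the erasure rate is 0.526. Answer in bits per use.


C = 1 - epsilon = 1 - 0.526 = 0.474

0.474 bits


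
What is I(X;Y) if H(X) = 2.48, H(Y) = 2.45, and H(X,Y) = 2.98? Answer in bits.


I(X;Y) = H(X) + H(Y) - H(X,Y) = 2.48 + 2.45 - 2.98 = 1.95

1.95 bits


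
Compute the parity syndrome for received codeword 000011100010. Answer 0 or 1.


Syndrome = XOR of all bits = 0 XOR 0 XOR 0 XOR 0 XOR 1 XOR 1 XOR 1 XOR 0 XOR 0 XOR 0 XOR 1 XOR 0 = 0

0


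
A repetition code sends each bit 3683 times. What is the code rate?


Rate = k/n = 1/3683

1/3683


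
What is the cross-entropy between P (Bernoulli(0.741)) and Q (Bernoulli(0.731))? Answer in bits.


H(P,Q) = -p*log2(q) - (1-p)*log2(1-q). -0.741*log2(0.731) = 0.334974; -0.259*log2(0.269) = 0.490629. H(P,Q) = 0.334974 + 0.490629 = 0.8256

0.8256 bits


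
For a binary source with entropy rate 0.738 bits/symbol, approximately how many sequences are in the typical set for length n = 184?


log2|A_typical| = nH = 184 * 0.738 = 135.792, so |A_typical| ~ 2^135.792 = 7.542e+40

7.542e+40


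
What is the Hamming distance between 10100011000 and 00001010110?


Count differing positions: ^ . ^ . ^ . . ^ ^ ^ . = 6 differences

6


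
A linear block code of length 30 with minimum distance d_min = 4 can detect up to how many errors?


Detection capability = d_min - 1 = 4 - 1 = 3

3 errors


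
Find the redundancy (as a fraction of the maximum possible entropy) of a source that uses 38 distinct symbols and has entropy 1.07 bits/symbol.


H_max = log2(K) = log2(38) = 5.2479 bits/symbol. Redundancy = 1 - H/H_max = 1 - 1.07/5.2479 = 1 - 0.2039 = 0.7961

0.7961


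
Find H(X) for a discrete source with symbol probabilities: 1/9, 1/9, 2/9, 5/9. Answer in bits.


H = -sum(p_i * log2(p_i)). Terms: -(1/9)*log2(1/9) = 0.352214; -(1/9)*log2(1/9) = 0.352214; -(2/9)*log2(2/9) = 0.482206; -(5/9)*log2(5/9) = 0.471109. H = 0.352214 + 0.352214 + 0.482206 + 0.471109 = 1.6577

1.6577 bits


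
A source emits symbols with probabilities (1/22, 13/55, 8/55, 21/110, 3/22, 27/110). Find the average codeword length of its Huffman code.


Huffman construction (repeatedly merge the two least-probable nodes; each merge adds 1 bit to every symbol beneath it): 1/22 + 3/22 = 2/11; 8/55 + 2/11 = 18/55; 21/110 + 13/55 = 47/110; 27/110 + 18/55 = 63/110; 47/110 + 63/110 = 1. Resulting codeword lengths (in the order the probabilities were given): (4, 2, 3, 2, 4, 2). L_avg = sum(p_i * l_i) = 1/22*4 + 13/55*2 + 8/55*3 + 21/110*2 + 3/22*4 + 27/110*2 = 138/55 = 2.5091

2.5091 bits


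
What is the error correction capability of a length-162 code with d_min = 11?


Correction capability = floor((d-1)/2) = floor((11-1)/2) = 5

5 errors


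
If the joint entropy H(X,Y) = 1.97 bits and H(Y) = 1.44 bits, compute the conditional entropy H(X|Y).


H(X|Y) = H(X,Y) - H(Y) = 1.97 - 1.44 = 0.53

0.53 bits


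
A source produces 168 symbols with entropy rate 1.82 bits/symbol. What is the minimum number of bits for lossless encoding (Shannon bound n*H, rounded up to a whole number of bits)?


Minimum bits >= n * H = 168 * 1.82 = 305.76, rounded up to a whole number of bits = 306

306 bits


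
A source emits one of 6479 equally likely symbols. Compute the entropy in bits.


H = log2(n) = log2(6479) = 12.6616

12.6616 bits


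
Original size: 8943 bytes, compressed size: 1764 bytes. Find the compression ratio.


Ratio = original / compressed = 8943 / 1764 = 5.0697

5.0697


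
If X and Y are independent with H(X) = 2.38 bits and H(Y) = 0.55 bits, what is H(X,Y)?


For independent variables, H(X,Y) = H(X) + H(Y) = 2.38 + 0.55 = 2.93

2.93 bits


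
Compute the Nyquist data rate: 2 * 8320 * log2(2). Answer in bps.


Rate = 2 * B * log2(M) = 2 * 8320 * 1.0 = 16640.0

16640.0 bps


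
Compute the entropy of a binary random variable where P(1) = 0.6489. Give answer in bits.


H = -p*log2(p) - (1-p)*log2(1-p). -0.6489*log2(0.6489) = 0.404869; -0.3511*log2(0.3511) = 0.530177. H = 0.404869 + 0.530177 = 0.935

0.935 bits


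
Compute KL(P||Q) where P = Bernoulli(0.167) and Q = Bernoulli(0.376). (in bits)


KL = p*log2(p/q) + (1-p)*log2((1-p)/(1-q)) = 0.167*log2(0.167/0.376) + 0.833*log2(0.833/0.624) = 0.1516

0.1516 bits


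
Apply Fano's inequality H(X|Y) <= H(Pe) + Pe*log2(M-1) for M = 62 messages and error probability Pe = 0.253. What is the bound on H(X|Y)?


H(Pe) = -Pe*log2(Pe) - (1-Pe)*log2(1-Pe) = -0.253*log2(0.253) - 0.747*log2(0.747) = 0.501646 + 0.314352 = 0.816. Pe*log2(M-1) = 0.253*log2(61) = 1.500477. Bound = H(Pe) + Pe*log2(M-1) = 0.501646 + 0.314352 + 1.500477 = 2.3165

2.3165 bits


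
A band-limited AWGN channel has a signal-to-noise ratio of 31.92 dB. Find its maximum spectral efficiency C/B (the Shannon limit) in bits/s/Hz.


SNR_linear = 10^(31.92/10) = 1555.9656; C/B = log2(1 + SNR_linear) = log2(1 + 1555.9656) = 10.6045

10.6045 bits/s/Hz


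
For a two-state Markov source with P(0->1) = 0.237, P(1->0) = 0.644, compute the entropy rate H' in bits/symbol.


Stationary distribution: pi_0 = p10/(p01+p10) = 0.731, pi_1 = 0.269. Entropy rate H' = pi_0*H(p01) + pi_1*H(p10) = 0.731*0.79 + 0.269*0.9393 = 0.8302

0.8302 bits/symbol


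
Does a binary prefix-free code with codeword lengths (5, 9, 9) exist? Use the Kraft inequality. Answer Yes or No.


Kraft sum = sum(2^(-l_i)) = 0.0352, need <= 1. Result: satisfied (a binary prefix-free code with these lengths exists)

Yes


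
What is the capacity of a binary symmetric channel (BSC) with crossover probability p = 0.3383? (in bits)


H(p) = -p*log2(p) - (1-p)*log2(1-p) = -0.3383*log2(0.3383) - 0.6617*log2(0.6617) = 0.528974 + 0.394208 = 0.9232. C = 1 - H(p) = 1 - 0.9232 = 0.0768

0.0768 bits


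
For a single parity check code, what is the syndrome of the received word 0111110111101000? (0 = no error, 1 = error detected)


Syndrome = XOR of all bits = 0 XOR 1 XOR 1 XOR 1 XOR 1 XOR 1 XOR 0 XOR 1 XOR 1 XOR 1 XOR 1 XOR 0 XOR 1 XOR 0 XOR 0 XOR 0 = 0

0


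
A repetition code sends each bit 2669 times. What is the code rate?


Rate = k/n = 1/2669

1/2669


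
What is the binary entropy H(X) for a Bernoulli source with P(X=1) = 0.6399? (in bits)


H = -p*log2(p) - (1-p)*log2(1-p). -0.6399*log2(0.6399) = 0.412148; -0.3601*log2(0.3601) = 0.530618. H = 0.412148 + 0.530618 = 0.9428

0.9428 bits


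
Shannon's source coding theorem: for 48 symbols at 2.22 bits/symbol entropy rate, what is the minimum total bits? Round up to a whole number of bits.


Minimum bits >= n * H = 48 * 2.22 = 106.56, rounded up to a whole number of bits = 107

107 bits


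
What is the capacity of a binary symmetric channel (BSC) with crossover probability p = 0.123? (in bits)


H(p) = -p*log2(p) - (1-p)*log2(1-p) = -0.123*log2(0.123) - 0.877*log2(0.877) = 0.371862 + 0.166061 = 0.5379. C = 1 - H(p) = 1 - 0.5379 = 0.4621

0.4621 bits


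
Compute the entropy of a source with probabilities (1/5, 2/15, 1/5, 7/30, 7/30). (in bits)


H = -sum(p_i * log2(p_i)). Terms: -(1/5)*log2(1/5) = 0.464386; -(2/15)*log2(2/15) = 0.387585; -(1/5)*log2(1/5) = 0.464386; -(7/30)*log2(7/30) = 0.489892; -(7/30)*log2(7/30) = 0.489892. H = 0.464386 + 0.387585 + 0.464386 + 0.489892 + 0.489892 = 2.2961

2.2961 bits


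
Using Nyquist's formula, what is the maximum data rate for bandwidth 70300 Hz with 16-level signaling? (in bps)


Rate = 2 * B * log2(M) = 2 * 70300 * 4.0 = 562400.0

562400.0 bps


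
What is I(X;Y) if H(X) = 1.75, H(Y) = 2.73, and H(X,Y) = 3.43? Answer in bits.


I(X;Y) = H(X) + H(Y) - H(X,Y) = 1.75 + 2.73 - 3.43 = 1.05

1.05 bits


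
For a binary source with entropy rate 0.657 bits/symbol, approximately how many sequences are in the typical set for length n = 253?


log2|A_typical| = nH = 253 * 0.657 = 166.221, so |A_typical| ~ 2^166.221 = 1.090e+50

1.090e+50


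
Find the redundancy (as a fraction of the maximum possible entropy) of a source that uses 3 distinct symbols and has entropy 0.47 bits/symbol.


H_max = log2(K) = log2(3) = 1.585 bits/symbol. Redundancy = 1 - H/H_max = 1 - 0.47/1.585 = 1 - 0.2965 = 0.7035

0.7035


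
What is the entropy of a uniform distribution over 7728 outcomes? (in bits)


H = log2(n) = log2(7728) = 12.9159

12.9159 bits


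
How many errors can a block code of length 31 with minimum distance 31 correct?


Correction capability = floor((d-1)/2) = floor((31-1)/2) = 15

15 errors


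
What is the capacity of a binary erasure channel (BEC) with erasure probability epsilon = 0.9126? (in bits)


C = 1 - epsilon = 1 - 0.9126 = 0.0874

0.0874 bits


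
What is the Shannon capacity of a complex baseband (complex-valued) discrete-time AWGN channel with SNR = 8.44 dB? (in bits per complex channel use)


SNR_linear = 10^(8.44/10) = 6.9823; C = log2(1 + SNR_linear) = log2(1 + 6.9823) = 2.9968

2.9968 bits/channel use


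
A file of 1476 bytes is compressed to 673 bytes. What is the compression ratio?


Ratio = original / compressed = 1476 / 673 = 2.1932

2.1932


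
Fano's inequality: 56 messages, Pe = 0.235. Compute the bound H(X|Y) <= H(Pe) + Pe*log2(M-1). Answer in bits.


H(Pe) = -Pe*log2(Pe) - (1-Pe)*log2(1-Pe) = -0.235*log2(0.235) - 0.765*log2(0.765) = 0.490978 + 0.295648 = 0.7866. Pe*log2(M-1) = 0.235*log2(55) = 1.358620. Bound = H(Pe) + Pe*log2(M-1) = 0.490978 + 0.295648 + 1.358620 = 2.1452

2.1452 bits


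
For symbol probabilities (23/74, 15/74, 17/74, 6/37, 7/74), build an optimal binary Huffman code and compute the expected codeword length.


Huffman construction (repeatedly merge the two least-probable nodes; each merge adds 1 bit to every symbol beneath it): 7/74 + 6/37 = 19/74; 15/74 + 17/74 = 16/37; 19/74 + 23/74 = 21/37; 16/37 + 21/37 = 1. Resulting codeword lengths (in the order the probabilities were given): (2, 2, 2, 3, 3). L_avg = sum(p_i * l_i) = 23/74*2 + 15/74*2 + 17/74*2 + 6/37*3 + 7/74*3 = 167/74 = 2.2568

2.2568 bits


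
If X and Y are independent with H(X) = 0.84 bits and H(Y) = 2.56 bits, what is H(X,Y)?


For independent variables, H(X,Y) = H(X) + H(Y) = 0.84 + 2.56 = 3.4

3.4 bits


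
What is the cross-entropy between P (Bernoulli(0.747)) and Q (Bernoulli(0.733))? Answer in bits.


H(P,Q) = -p*log2(q) - (1-p)*log2(1-q). -0.747*log2(0.733) = 0.334742; -0.253*log2(0.267) = 0.481987. H(P,Q) = 0.334742 + 0.481987 = 0.8167

0.8167 bits


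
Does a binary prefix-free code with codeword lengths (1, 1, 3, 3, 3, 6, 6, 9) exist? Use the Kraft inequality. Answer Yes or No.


Kraft sum = sum(2^(-l_i)) = 1.4082, need <= 1. Result: violated (a binary prefix-free code with these lengths cannot exist)

No


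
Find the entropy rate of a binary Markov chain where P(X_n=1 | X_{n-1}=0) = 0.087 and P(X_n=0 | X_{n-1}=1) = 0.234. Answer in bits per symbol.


Stationary distribution: pi_0 = p10/(p01+p10) = 0.729, pi_1 = 0.271. Entropy rate H' = pi_0*H(p01) + pi_1*H(p10) = 0.729*0.4264 + 0.271*0.7849 = 0.5236

0.5236 bits/symbol


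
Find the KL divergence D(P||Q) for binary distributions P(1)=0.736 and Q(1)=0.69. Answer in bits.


KL = p*log2(p/q) + (1-p)*log2((1-p)/(1-q)) = 0.736*log2(0.736/0.69) + 0.264*log2(0.264/0.31) = 0.0074

0.0074 bits


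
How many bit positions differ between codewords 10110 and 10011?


Count differing positions: . . ^ . ^ = 2 differences

2


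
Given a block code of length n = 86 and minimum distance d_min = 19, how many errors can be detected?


Detection capability = d_min - 1 = 19 - 1 = 18

18 errors


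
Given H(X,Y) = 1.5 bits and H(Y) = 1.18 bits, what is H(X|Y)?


H(X|Y) = H(X,Y) - H(Y) = 1.5 - 1.18 = 0.32

0.32 bits


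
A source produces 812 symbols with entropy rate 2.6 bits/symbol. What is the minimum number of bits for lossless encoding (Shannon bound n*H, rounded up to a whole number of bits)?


Minimum bits >= n * H = 812 * 2.6 = 2111.2, rounded up to a whole number of bits = 2112

2112 bits


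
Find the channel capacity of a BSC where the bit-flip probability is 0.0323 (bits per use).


H(p) = -p*log2(p) - (1-p)*log2(1-p) = -0.0323*log2(0.0323) - 0.9677*log2(0.9677) = 0.159960 + 0.045838 = 0.2058. C = 1 - H(p) = 1 - 0.2058 = 0.7942

0.7942 bits


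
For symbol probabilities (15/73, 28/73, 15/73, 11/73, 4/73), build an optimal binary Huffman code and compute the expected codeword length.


Huffman construction (repeatedly merge the two least-probable nodes; each merge adds 1 bit to every symbol beneath it): 4/73 + 11/73 = 15/73; 15/73 + 15/73 = 30/73; 15/73 + 28/73 = 43/73; 30/73 + 43/73 = 1. Resulting codeword lengths (in the order the probabilities were given): (2, 2, 2, 3, 3). L_avg = sum(p_i * l_i) = 15/73*2 + 28/73*2 + 15/73*2 + 11/73*3 + 4/73*3 = 161/73 = 2.2055

2.2055 bits


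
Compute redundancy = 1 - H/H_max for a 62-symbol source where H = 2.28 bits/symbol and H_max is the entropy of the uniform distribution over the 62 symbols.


H_max = log2(K) = log2(62) = 5.9542 bits/symbol. Redundancy = 1 - H/H_max = 1 - 2.28/5.9542 = 1 - 0.3829 = 0.6171

0.6171


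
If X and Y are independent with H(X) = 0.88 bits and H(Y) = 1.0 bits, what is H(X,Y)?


For independent variables, H(X,Y) = H(X) + H(Y) = 0.88 + 1.0 = 1.88

1.88 bits


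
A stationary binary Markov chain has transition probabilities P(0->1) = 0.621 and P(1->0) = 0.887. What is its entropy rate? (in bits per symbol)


Stationary distribution: pi_0 = p10/(p01+p10) = 0.5882, pi_1 = 0.4118. Entropy rate H' = pi_0*H(p01) + pi_1*H(p10) = 0.5882*0.9573 + 0.4118*0.5089 = 0.7727

0.7727 bits/symbol


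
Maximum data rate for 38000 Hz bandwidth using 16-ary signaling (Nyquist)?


Rate = 2 * B * log2(M) = 2 * 38000 * 4.0 = 304000.0

304000.0 bps


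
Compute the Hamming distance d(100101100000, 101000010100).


Count differing positions: . . ^ ^ . ^ ^ ^ . ^ . . = 6 differences

6


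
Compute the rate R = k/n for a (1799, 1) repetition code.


Rate = k/n = 1/1799

1/1799


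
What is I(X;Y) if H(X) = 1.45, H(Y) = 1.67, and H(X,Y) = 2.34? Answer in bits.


I(X;Y) = H(X) + H(Y) - H(X,Y) = 1.45 + 1.67 - 2.34 = 0.78

0.78 bits


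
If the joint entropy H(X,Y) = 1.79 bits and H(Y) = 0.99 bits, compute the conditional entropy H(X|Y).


H(X|Y) = H(X,Y) - H(Y) = 1.79 - 0.99 = 0.8

0.8 bits


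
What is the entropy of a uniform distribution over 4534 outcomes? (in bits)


H = log2(n) = log2(4534) = 12.1466

12.1466 bits


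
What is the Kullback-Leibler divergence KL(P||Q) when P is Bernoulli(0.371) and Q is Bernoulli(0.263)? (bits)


KL = p*log2(p/q) + (1-p)*log2((1-p)/(1-q)) = 0.371*log2(0.371/0.263) + 0.629*log2(0.629/0.737) = 0.0404

0.0404 bits


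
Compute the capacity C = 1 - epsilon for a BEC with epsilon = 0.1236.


C = 1 - epsilon = 1 - 0.1236 = 0.8764

0.8764 bits


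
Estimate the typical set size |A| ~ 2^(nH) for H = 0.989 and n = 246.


log2|A_typical| = nH = 246 * 0.989 = 243.294, so |A_typical| ~ 2^243.294 = 1.733e+73

1.733e+73


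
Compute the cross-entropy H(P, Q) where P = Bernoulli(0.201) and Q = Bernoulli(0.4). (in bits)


H(P,Q) = -p*log2(q) - (1-p)*log2(1-q). -0.201*log2(0.4) = 0.265708; -0.799*log2(0.6) = 0.588836. H(P,Q) = 0.265708 + 0.588836 = 0.8545

0.8545 bits


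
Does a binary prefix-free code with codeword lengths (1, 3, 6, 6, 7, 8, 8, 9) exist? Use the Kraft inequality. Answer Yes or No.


Kraft sum = sum(2^(-l_i)) = 0.6738, need <= 1. Result: satisfied (a binary prefix-free code with these lengths exists)

Yes


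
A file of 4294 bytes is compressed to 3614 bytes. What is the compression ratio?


Ratio = original / compressed = 4294 / 3614 = 1.1882

1.1882


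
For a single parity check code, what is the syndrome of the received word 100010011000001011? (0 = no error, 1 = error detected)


Syndrome = XOR of all bits = 1 XOR 0 XOR 0 XOR 0 XOR 1 XOR 0 XOR 0 XOR 1 XOR 1 XOR 0 XOR 0 XOR 0 XOR 0 XOR 0 XOR 1 XOR 0 XOR 1 XOR 1 = 1

1


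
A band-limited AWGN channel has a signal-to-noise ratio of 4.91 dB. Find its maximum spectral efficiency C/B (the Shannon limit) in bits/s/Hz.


SNR_linear = 10^(4.91/10) = 3.0974; C/B = log2(1 + SNR_linear) = log2(1 + 3.0974) = 2.0347

2.0347 bits/s/Hz


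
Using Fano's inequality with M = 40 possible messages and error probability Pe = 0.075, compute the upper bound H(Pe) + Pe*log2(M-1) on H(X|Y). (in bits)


H(Pe) = -Pe*log2(Pe) - (1-Pe)*log2(1-Pe) = -0.075*log2(0.075) - 0.925*log2(0.925) = 0.280272 + 0.104039 = 0.3843. Pe*log2(M-1) = 0.075*log2(39) = 0.396405. Bound = H(Pe) + Pe*log2(M-1) = 0.280272 + 0.104039 + 0.396405 = 0.7807

0.7807 bits


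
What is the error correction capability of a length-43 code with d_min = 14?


Correction capability = floor((d-1)/2) = floor((14-1)/2) = 6

6 errors


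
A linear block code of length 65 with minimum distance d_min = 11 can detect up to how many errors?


Detection capability = d_min - 1 = 11 - 1 = 10

10 errors


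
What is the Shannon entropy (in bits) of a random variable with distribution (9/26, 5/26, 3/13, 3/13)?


H = -sum(p_i * log2(p_i)). Terms: -(9/26)*log2(9/26) = 0.529794; -(5/26)*log2(5/26) = 0.457406; -(3/13)*log2(3/13) = 0.488187; -(3/13)*log2(3/13) = 0.488187. H = 0.529794 + 0.457406 + 0.488187 + 0.488187 = 1.9636

1.9636 bits


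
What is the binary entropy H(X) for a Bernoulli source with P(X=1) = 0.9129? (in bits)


H = -p*log2(p) - (1-p)*log2(1-p). -0.9129*log2(0.9129) = 0.120020; -0.0871*log2(0.0871) = 0.306695. H = 0.120020 + 0.306695 = 0.4267

0.4267 bits


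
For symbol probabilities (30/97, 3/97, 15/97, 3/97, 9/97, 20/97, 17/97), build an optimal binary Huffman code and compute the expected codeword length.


Huffman construction (repeatedly merge the two least-probable nodes; each merge adds 1 bit to every symbol beneath it): 3/97 + 3/97 = 6/97; 6/97 + 9/97 = 15/97; 15/97 + 15/97 = 30/97; 17/97 + 20/97 = 37/97; 30/97 + 30/97 = 60/97; 37/97 + 60/97 = 1. Resulting codeword lengths (in the order the probabilities were given): (2, 5, 3, 5, 4, 2, 2). L_avg = sum(p_i * l_i) = 30/97*2 + 3/97*5 + 15/97*3 + 3/97*5 + 9/97*4 + 20/97*2 + 17/97*2 = 245/97 = 2.5258

2.5258 bits


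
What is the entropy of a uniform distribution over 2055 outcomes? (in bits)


H = log2(n) = log2(2055) = 11.0049

11.0049 bits


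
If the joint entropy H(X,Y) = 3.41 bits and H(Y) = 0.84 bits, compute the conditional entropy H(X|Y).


H(X|Y) = H(X,Y) - H(Y) = 3.41 - 0.84 = 2.57

2.57 bits


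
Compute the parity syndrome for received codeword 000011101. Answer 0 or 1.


Syndrome = XOR of all bits = 0 XOR 0 XOR 0 XOR 0 XOR 1 XOR 1 XOR 1 XOR 0 XOR 1 = 0

0


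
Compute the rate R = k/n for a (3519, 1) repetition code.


Rate = k/n = 1/3519

1/3519


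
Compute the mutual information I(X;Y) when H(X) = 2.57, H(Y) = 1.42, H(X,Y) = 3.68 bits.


I(X;Y) = H(X) + H(Y) - H(X,Y) = 2.57 + 1.42 - 3.68 = 0.31

0.31 bits


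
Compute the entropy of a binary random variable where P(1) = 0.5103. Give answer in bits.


H = -p*log2(p) - (1-p)*log2(1-p). -0.5103*log2(0.5103) = 0.495288; -0.4897*log2(0.4897) = 0.504406. H = 0.495288 + 0.504406 = 0.9997

0.9997 bits


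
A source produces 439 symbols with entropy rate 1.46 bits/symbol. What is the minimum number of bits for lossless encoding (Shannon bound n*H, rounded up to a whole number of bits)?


Minimum bits >= n * H = 439 * 1.46 = 640.94, rounded up to a whole number of bits = 641

641 bits


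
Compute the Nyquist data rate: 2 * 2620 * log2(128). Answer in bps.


Rate = 2 * B * log2(M) = 2 * 2620 * 7.0 = 36680.0

36680.0 bps


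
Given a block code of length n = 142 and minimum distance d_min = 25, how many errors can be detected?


Detection capability = d_min - 1 = 25 - 1 = 24

24 errors


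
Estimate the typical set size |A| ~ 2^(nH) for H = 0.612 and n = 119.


log2|A_typical| = nH = 119 * 0.612 = 72.828, so |A_typical| ~ 2^72.828 = 8.383e+21

8.383e+21


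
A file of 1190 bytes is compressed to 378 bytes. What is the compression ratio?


Ratio = original / compressed = 1190 / 378 = 3.1481

3.1481


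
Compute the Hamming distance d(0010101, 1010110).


Count differing positions: ^ . . . . ^ ^ = 3 differences

3


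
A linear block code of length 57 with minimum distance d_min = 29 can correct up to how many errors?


Correction capability = floor((d-1)/2) = floor((29-1)/2) = 14

14 errors


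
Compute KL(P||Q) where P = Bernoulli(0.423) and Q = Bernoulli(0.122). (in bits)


KL = p*log2(p/q) + (1-p)*log2((1-p)/(1-q)) = 0.423*log2(0.423/0.122) + 0.577*log2(0.577/0.878) = 0.4093

0.4093 bits


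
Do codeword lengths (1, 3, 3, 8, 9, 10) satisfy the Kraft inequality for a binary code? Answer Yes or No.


Kraft sum = sum(2^(-l_i)) = 0.7568, need <= 1. Result: satisfied (a binary prefix-free code with these lengths exists)

Yes


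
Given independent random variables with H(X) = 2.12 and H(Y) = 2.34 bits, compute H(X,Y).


For independent variables, H(X,Y) = H(X) + H(Y) = 2.12 + 2.34 = 4.46

4.46 bits


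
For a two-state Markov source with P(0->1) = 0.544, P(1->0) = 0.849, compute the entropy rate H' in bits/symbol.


Stationary distribution: pi_0 = p10/(p01+p10) = 0.6095, pi_1 = 0.3905. Entropy rate H' = pi_0*H(p01) + pi_1*H(p10) = 0.6095*0.9944 + 0.3905*0.6123 = 0.8452

0.8452 bits/symbol


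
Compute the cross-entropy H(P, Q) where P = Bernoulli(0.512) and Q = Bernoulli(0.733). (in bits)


H(P,Q) = -p*log2(q) - (1-p)*log2(1-q). -0.512*log2(0.733) = 0.229435; -0.488*log2(0.267) = 0.929683. H(P,Q) = 0.229435 + 0.929683 = 1.1591

1.1591 bits


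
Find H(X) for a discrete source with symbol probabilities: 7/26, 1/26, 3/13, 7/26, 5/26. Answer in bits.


H = -sum(p_i * log2(p_i)). Terms: -(7/26)*log2(7/26) = 0.509677; -(1/26)*log2(1/26) = 0.180786; -(3/13)*log2(3/13) = 0.488187; -(7/26)*log2(7/26) = 0.509677; -(5/26)*log2(5/26) = 0.457406. H = 0.509677 + 0.180786 + 0.488187 + 0.509677 + 0.457406 = 2.1457

2.1457 bits


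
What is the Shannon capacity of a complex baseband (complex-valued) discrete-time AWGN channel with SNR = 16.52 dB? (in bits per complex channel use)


SNR_linear = 10^(16.52/10) = 44.8745; C = log2(1 + SNR_linear) = log2(1 + 44.8745) = 5.5196

5.5196 bits/channel use


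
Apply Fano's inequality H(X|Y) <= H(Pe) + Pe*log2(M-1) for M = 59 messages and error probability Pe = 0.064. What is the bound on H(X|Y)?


H(Pe) = -Pe*log2(Pe) - (1-Pe)*log2(1-Pe) = -0.064*log2(0.064) - 0.936*log2(0.936) = 0.253810 + 0.089313 = 0.3431. Pe*log2(M-1) = 0.064*log2(58) = 0.374911. Bound = H(Pe) + Pe*log2(M-1) = 0.253810 + 0.089313 + 0.374911 = 0.718

0.718 bits


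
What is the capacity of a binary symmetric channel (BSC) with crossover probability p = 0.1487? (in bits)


H(p) = -p*log2(p) - (1-p)*log2(1-p) = -0.1487*log2(0.1487) - 0.8513*log2(0.8513) = 0.408854 + 0.197723 = 0.6066. C = 1 - H(p) = 1 - 0.6066 = 0.3934

0.3934 bits


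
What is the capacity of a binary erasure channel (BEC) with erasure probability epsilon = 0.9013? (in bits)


C = 1 - epsilon = 1 - 0.9013 = 0.0987

0.0987 bits


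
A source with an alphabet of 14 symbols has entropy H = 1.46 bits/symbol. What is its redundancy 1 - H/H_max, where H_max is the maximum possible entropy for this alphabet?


H_max = log2(K) = log2(14) = 3.8074 bits/symbol. Redundancy = 1 - H/H_max = 1 - 1.46/3.8074 = 1 - 0.3835 = 0.6165

0.6165


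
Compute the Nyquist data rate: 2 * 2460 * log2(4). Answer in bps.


Rate = 2 * B * log2(M) = 2 * 2460 * 2.0 = 9840.0

9840.0 bps


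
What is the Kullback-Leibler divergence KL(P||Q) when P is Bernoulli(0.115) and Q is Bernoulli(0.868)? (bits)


KL = p*log2(p/q) + (1-p)*log2((1-p)/(1-q)) = 0.115*log2(0.115/0.868) + 0.885*log2(0.885/0.132) = 2.0941

2.0941 bits


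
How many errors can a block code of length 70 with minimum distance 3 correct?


Correction capability = floor((d-1)/2) = floor((3-1)/2) = 1

1 errors


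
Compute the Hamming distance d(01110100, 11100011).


Count differing positions: ^ . . ^ . ^ ^ ^ = 5 differences

5


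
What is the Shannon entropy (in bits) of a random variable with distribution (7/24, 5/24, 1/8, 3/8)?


H = -sum(p_i * log2(p_i)). Terms: -(7/24)*log2(7/24) = 0.518469; -(5/24)*log2(5/24) = 0.471466; -(1/8)*log2(1/8) = 0.375000; -(3/8)*log2(3/8) = 0.530639. H = 0.518469 + 0.471466 + 0.375000 + 0.530639 = 1.8956

1.8956 bits


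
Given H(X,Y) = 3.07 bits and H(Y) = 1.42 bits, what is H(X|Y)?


H(X|Y) = H(X,Y) - H(Y) = 3.07 - 1.42 = 1.65

1.65 bits


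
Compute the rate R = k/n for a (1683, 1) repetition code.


Rate = k/n = 1/1683

1/1683


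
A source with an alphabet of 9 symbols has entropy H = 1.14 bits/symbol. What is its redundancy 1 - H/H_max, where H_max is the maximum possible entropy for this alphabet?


H_max = log2(K) = log2(9) = 3.1699 bits/symbol. Redundancy = 1 - H/H_max = 1 - 1.14/3.1699 = 1 - 0.3596 = 0.6404

0.6404


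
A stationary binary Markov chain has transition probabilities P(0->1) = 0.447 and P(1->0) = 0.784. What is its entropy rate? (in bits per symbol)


Stationary distribution: pi_0 = p10/(p01+p10) = 0.6369, pi_1 = 0.3631. Entropy rate H' = pi_0*H(p01) + pi_1*H(p10) = 0.6369*0.9919 + 0.3631*0.7528 = 0.9051

0.9051 bits/symbol


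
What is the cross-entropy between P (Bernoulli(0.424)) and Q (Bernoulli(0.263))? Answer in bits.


H(P,Q) = -p*log2(q) - (1-p)*log2(1-q). -0.424*log2(0.263) = 0.816991; -0.576*log2(0.737) = 0.253592. H(P,Q) = 0.816991 + 0.253592 = 1.0706

1.0706 bits


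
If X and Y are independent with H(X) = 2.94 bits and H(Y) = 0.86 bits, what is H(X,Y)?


For independent variables, H(X,Y) = H(X) + H(Y) = 2.94 + 0.86 = 3.8

3.8 bits


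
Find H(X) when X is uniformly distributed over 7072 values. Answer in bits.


H = log2(n) = log2(7072) = 12.7879

12.7879 bits


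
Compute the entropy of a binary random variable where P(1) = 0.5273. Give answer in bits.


H = -p*log2(p) - (1-p)*log2(1-p). -0.5273*log2(0.5273) = 0.486858; -0.4727*log2(0.4727) = 0.510990. H = 0.486858 + 0.510990 = 0.9978

0.9978 bits


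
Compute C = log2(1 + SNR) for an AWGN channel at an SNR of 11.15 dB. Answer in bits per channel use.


SNR_linear = 10^(11.15/10) = 13.0317; C = log2(1 + SNR_linear) = log2(1 + 13.0317) = 3.8106

3.8106 bits/channel use


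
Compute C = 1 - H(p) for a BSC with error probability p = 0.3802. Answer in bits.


H(p) = -p*log2(p) - (1-p)*log2(1-p) = -0.3802*log2(0.3802) - 0.6198*log2(0.6198) = 0.530443 + 0.427740 = 0.9582. C = 1 - H(p) = 1 - 0.9582 = 0.0418

0.0418 bits


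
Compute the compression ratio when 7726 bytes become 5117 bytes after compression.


Ratio = original / compressed = 7726 / 5117 = 1.5099

1.5099


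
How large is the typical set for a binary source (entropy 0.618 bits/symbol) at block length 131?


log2|A_typical| = nH = 131 * 0.618 = 80.958, so |A_typical| ~ 2^80.958 = 2.348e+24

2.348e+24


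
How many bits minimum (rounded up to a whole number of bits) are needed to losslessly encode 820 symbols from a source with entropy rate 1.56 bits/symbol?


Minimum bits >= n * H = 820 * 1.56 = 1279.2, rounded up to a whole number of bits = 1280

1280 bits


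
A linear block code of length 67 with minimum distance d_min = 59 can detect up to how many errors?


Detection capability = d_min - 1 = 59 - 1 = 58

58 errors


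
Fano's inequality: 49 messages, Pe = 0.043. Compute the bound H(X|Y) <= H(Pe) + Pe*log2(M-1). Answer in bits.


H(Pe) = -Pe*log2(Pe) - (1-Pe)*log2(1-Pe) = -0.043*log2(0.043) - 0.957*log2(0.957) = 0.195199 + 0.060683 = 0.2559. Pe*log2(M-1) = 0.043*log2(48) = 0.240153. Bound = H(Pe) + Pe*log2(M-1) = 0.195199 + 0.060683 + 0.240153 = 0.496

0.496 bits


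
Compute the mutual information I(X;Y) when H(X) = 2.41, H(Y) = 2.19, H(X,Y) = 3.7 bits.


I(X;Y) = H(X) + H(Y) - H(X,Y) = 2.41 + 2.19 - 3.7 = 0.9

0.9 bits


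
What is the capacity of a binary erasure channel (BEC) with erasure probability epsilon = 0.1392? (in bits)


C = 1 - epsilon = 1 - 0.1392 = 0.8608

0.8608 bits


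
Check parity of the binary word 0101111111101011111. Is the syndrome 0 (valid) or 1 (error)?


Syndrome = XOR of all bits = 0 XOR 1 XOR 0 XOR 1 XOR 1 XOR 1 XOR 1 XOR 1 XOR 1 XOR 1 XOR 1 XOR 0 XOR 1 XOR 0 XOR 1 XOR 1 XOR 1 XOR 1 XOR 1 = 1

1


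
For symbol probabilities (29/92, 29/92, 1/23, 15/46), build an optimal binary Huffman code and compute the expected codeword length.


Huffman construction (repeatedly merge the two least-probable nodes; each merge adds 1 bit to every symbol beneath it): 1/23 + 29/92 = 33/92; 29/92 + 15/46 = 59/92; 33/92 + 59/92 = 1. Resulting codeword lengths (in the order the probabilities were given): (2, 2, 2, 2). L_avg = sum(p_i * l_i) = 29/92*2 + 29/92*2 + 1/23*2 + 15/46*2 = 2

2.0 bits


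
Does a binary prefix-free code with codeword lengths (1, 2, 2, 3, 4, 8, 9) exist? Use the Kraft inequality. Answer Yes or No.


Kraft sum = sum(2^(-l_i)) = 1.1934, need <= 1. Result: violated (a binary prefix-free code with these lengths cannot exist)

No


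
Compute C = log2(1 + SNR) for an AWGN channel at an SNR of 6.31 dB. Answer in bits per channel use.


SNR_linear = 10^(6.31/10) = 4.2756; C = log2(1 + SNR_linear) = log2(1 + 4.2756) = 2.3993

2.3993 bits/channel use


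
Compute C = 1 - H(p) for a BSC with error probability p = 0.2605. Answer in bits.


H(p) = -p*log2(p) - (1-p)*log2(1-p) = -0.2605*log2(0.2605) - 0.7395*log2(0.7395) = 0.505538 + 0.321962 = 0.8275. C = 1 - H(p) = 1 - 0.8275 = 0.1725

0.1725 bits


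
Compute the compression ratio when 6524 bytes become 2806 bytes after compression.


Ratio = original / compressed = 6524 / 2806 = 2.325

2.325


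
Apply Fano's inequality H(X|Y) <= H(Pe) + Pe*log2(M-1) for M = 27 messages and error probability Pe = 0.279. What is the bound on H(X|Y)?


H(Pe) = -Pe*log2(Pe) - (1-Pe)*log2(1-Pe) = -0.279*log2(0.279) - 0.721*log2(0.721) = 0.513824 + 0.340261 = 0.8541. Pe*log2(M-1) = 0.279*log2(26) = 1.311423. Bound = H(Pe) + Pe*log2(M-1) = 0.513824 + 0.340261 + 1.311423 = 2.1655

2.1655 bits


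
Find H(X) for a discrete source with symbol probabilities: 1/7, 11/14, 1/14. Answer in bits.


H = -sum(p_i * log2(p_i)). Terms: -(1/7)*log2(1/7) = 0.401051; -(11/14)*log2(11/14) = 0.273368; -(1/14)*log2(1/14) = 0.271954. H = 0.401051 + 0.273368 + 0.271954 = 0.9464

0.9464 bits


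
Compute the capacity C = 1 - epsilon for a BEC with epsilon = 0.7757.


C = 1 - epsilon = 1 - 0.7757 = 0.2243

0.2243 bits


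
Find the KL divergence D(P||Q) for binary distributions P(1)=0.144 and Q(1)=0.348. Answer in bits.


KL = p*log2(p/q) + (1-p)*log2((1-p)/(1-q)) = 0.144*log2(0.144/0.348) + 0.856*log2(0.856/0.652) = 0.1529

0.1529 bits


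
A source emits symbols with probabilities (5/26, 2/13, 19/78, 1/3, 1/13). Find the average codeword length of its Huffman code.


Huffman construction (repeatedly merge the two least-probable nodes; each merge adds 1 bit to every symbol beneath it): 1/13 + 2/13 = 3/13; 5/26 + 3/13 = 11/26; 19/78 + 1/3 = 15/26; 11/26 + 15/26 = 1. Resulting codeword lengths (in the order the probabilities were given): (2, 3, 2, 2, 3). L_avg = sum(p_i * l_i) = 5/26*2 + 2/13*3 + 19/78*2 + 1/3*2 + 1/13*3 = 29/13 = 2.2308

2.2308 bits


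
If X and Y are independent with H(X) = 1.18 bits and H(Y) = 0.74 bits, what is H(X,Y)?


For independent variables, H(X,Y) = H(X) + H(Y) = 1.18 + 0.74 = 1.92

1.92 bits


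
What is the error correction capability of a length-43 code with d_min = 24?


Correction capability = floor((d-1)/2) = floor((24-1)/2) = 11

11 errors


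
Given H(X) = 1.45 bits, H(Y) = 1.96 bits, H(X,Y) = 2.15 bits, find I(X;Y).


I(X;Y) = H(X) + H(Y) - H(X,Y) = 1.45 + 1.96 - 2.15 = 1.26

1.26 bits


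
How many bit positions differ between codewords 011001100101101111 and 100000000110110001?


Count differing positions: ^ ^ ^ . . ^ ^ . . . ^ ^ . ^ ^ ^ ^ . = 11 differences

11


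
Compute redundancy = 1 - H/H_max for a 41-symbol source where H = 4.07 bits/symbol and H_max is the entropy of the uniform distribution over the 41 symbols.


H_max = log2(K) = log2(41) = 5.3576 bits/symbol. Redundancy = 1 - H/H_max = 1 - 4.07/5.3576 = 1 - 0.7597 = 0.2403

0.2403


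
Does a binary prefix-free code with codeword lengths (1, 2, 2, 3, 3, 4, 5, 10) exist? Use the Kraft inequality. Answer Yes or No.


Kraft sum = sum(2^(-l_i)) = 1.3447, need <= 1. Result: violated (a binary prefix-free code with these lengths cannot exist)

No


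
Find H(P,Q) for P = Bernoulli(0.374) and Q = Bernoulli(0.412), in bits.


H(P,Q) = -p*log2(q) - (1-p)*log2(1-q). -0.374*log2(0.412) = 0.478452; -0.626*log2(0.588) = 0.479586. H(P,Q) = 0.478452 + 0.479586 = 0.958

0.958 bits


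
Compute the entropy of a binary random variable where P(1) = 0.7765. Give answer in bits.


H = -p*log2(p) - (1-p)*log2(1-p). -0.7765*log2(0.7765) = 0.283378; -0.2235*log2(0.2235) = 0.483130. H = 0.283378 + 0.483130 = 0.7665

0.7665 bits


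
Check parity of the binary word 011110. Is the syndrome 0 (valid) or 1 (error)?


Syndrome = XOR of all bits = 0 XOR 1 XOR 1 XOR 1 XOR 1 XOR 0 = 0

0


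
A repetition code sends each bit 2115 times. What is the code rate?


Rate = k/n = 1/2115

1/2115


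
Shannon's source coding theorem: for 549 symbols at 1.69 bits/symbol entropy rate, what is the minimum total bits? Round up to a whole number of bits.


Minimum bits >= n * H = 549 * 1.69 = 927.81, rounded up to a whole number of bits = 928

928 bits


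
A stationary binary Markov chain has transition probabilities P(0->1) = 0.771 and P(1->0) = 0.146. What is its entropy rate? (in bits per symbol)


Stationary distribution: pi_0 = p10/(p01+p10) = 0.1592, pi_1 = 0.8408. Entropy rate H' = pi_0*H(p01) + pi_1*H(p10) = 0.1592*0.7763 + 0.8408*0.5997 = 0.6278

0.6278 bits/symbol


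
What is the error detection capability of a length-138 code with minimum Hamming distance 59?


Detection capability = d_min - 1 = 59 - 1 = 58

58 errors


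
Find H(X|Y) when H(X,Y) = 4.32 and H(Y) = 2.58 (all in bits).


H(X|Y) = H(X,Y) - H(Y) = 4.32 - 2.58 = 1.74

1.74 bits


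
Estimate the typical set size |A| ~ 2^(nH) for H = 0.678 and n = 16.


log2|A_typical| = nH = 16 * 0.678 = 10.848, so |A_typical| ~ 2^10.848 = 1.843e+03

1.843e+03


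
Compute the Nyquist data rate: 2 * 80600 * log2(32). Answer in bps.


Rate = 2 * B * log2(M) = 2 * 80600 * 5.0 = 806000.0

806000.0 bps


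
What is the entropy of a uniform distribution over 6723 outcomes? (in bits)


H = log2(n) = log2(6723) = 12.7149

12.7149 bits


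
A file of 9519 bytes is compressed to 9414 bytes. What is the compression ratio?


Ratio = original / compressed = 9519 / 9414 = 1.0112

1.0112


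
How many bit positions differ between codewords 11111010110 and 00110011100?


Count differing positions: ^ ^ . . ^ . . ^ . ^ . = 5 differences

5


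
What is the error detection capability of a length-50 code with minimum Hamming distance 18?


Detection capability = d_min - 1 = 18 - 1 = 17

17 errors


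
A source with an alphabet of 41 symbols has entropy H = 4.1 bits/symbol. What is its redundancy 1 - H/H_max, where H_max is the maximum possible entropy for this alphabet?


H_max = log2(K) = log2(41) = 5.3576 bits/symbol. Redundancy = 1 - H/H_max = 1 - 4.1/5.3576 = 1 - 0.7653 = 0.2347

0.2347


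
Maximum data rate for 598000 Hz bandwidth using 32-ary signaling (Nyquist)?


Rate = 2 * B * log2(M) = 2 * 598000 * 5.0 = 5980000.0

5980000.0 bps


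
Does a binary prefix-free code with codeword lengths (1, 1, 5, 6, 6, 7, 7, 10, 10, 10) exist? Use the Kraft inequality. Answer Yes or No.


Kraft sum = sum(2^(-l_i)) = 1.0811, need <= 1. Result: violated (a binary prefix-free code with these lengths cannot exist)

No


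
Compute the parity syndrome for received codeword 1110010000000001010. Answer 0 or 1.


Syndrome = XOR of all bits = 1 XOR 1 XOR 1 XOR 0 XOR 0 XOR 1 XOR 0 XOR 0 XOR 0 XOR 0 XOR 0 XOR 0 XOR 0 XOR 0 XOR 0 XOR 1 XOR 0 XOR 1 XOR 0 = 0

0


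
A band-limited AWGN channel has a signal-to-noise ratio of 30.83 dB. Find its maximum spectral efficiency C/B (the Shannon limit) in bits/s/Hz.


SNR_linear = 10^(30.83/10) = 1210.5981; C/B = log2(1 + SNR_linear) = log2(1 + 1210.5981) = 10.2427

10.2427 bits/s/Hz


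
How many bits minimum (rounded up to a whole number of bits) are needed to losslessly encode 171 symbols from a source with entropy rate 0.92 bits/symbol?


Minimum bits >= n * H = 171 * 0.92 = 157.32, rounded up to a whole number of bits = 158

158 bits


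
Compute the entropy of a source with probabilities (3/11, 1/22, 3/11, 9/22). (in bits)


H = -sum(p_i * log2(p_i)). Terms: -(3/11)*log2(3/11) = 0.511219; -(1/22)*log2(1/22) = 0.202701; -(3/11)*log2(3/11) = 0.511219; -(9/22)*log2(9/22) = 0.527525. H = 0.511219 + 0.202701 + 0.511219 + 0.527525 = 1.7527

1.7527 bits


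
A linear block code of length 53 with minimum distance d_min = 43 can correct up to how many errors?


Correction capability = floor((d-1)/2) = floor((43-1)/2) = 21

21 errors


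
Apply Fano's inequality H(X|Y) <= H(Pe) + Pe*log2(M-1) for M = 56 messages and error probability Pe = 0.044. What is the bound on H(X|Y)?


H(Pe) = -Pe*log2(Pe) - (1-Pe)*log2(1-Pe) = -0.044*log2(0.044) - 0.956*log2(0.956) = 0.198280 + 0.062061 = 0.2603. Pe*log2(M-1) = 0.044*log2(55) = 0.254380. Bound = H(Pe) + Pe*log2(M-1) = 0.198280 + 0.062061 + 0.254380 = 0.5147

0.5147 bits


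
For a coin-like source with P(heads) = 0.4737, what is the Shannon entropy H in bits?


H = -p*log2(p) - (1-p)*log2(1-p). -0.4737*log2(0.4737) = 0.510627; -0.5263*log2(0.5263) = 0.487376. H = 0.510627 + 0.487376 = 0.998

0.998 bits


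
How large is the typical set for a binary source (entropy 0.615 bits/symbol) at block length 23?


log2|A_typical| = nH = 23 * 0.615 = 14.145, so |A_typical| ~ 2^14.145 = 1.812e+04

1.812e+04


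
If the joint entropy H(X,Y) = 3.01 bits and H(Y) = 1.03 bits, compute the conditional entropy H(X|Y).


H(X|Y) = H(X,Y) - H(Y) = 3.01 - 1.03 = 1.98

1.98 bits


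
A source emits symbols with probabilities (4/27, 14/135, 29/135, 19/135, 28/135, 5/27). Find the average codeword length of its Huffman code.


Huffman construction (repeatedly merge the two least-probable nodes; each merge adds 1 bit to every symbol beneath it): 14/135 + 19/135 = 11/45; 4/27 + 5/27 = 1/3; 28/135 + 29/135 = 19/45; 11/45 + 1/3 = 26/45; 19/45 + 26/45 = 1. Resulting codeword lengths (in the order the probabilities were given): (3, 3, 2, 3, 2, 3). L_avg = sum(p_i * l_i) = 4/27*3 + 14/135*3 + 29/135*2 + 19/135*3 + 28/135*2 + 5/27*3 = 116/45 = 2.5778

2.5778 bits
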